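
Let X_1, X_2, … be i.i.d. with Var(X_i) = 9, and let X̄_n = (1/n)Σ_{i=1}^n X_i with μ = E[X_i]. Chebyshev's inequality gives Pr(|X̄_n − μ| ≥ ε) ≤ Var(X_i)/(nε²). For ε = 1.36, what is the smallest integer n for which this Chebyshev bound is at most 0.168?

29

Require 9/(n·1.36²) ≤ 0.168, i.e. n ≥ 9/(0.168·1.36²) = 28.964.
The smallest integer n is 29.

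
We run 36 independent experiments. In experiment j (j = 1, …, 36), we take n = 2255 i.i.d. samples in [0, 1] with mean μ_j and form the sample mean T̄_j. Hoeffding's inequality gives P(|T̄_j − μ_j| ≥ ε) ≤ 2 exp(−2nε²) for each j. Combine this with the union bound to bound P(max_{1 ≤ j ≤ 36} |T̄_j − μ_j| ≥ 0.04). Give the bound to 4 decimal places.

0.0529

Per-experiment Hoeffding bound: 2·exp(−2·2255·0.04²) = 2·exp(−7.21600) = 0.0014695.
Union bound over 36 events: 36·0.0014695 = 0.05290.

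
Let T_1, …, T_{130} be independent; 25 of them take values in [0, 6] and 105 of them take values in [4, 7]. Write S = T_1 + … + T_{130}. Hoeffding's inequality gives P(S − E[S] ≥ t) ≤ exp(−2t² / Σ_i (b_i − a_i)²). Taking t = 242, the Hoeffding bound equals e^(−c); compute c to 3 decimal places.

Σ(b_i − a_i)² = 25·6² + 105·3² = 1845.
c = 2t² / 1845 = 2·242² / 1845 = 63.4840.

63.484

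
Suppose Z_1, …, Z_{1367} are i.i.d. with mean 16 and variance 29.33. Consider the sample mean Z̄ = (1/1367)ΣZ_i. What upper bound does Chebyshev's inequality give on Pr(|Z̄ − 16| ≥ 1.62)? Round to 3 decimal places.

0.008

Var(Z̄) = Var(Z_i)/n = 29.33/1367 = 0.021456.
Chebyshev: Pr(|Z̄ − 16| ≥ 1.62) ≤ Var(Z̄)/(1.62)² = 29.33/(1367·1.62²) = 0.0082.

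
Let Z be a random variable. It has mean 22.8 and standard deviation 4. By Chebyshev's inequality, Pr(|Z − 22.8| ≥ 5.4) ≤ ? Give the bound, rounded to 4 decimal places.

0.5487

Chebyshev: Pr(|Z − μ| ≥ t) ≤ Var(Z)/t².
Var(Z) = σ² = 4² = 16.
Bound = 16 / 29.16 = 0.5487.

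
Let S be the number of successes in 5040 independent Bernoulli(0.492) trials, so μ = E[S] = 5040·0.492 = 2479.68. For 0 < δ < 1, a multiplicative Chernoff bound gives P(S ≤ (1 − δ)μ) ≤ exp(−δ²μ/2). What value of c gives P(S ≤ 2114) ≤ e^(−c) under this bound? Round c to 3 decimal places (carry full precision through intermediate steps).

Write 2114 = (1 − δ)μ, so δ = 1 − 2114/2479.68 = 0.1474706…
Then the exponent is δ²μ/2 = (μ − 2114)²/(2μ) = 26.963532.

26.964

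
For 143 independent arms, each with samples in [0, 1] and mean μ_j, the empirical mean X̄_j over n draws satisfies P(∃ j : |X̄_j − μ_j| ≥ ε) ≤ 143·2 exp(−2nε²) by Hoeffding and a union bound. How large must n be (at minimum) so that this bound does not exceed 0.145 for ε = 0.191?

Need 2·143·exp(−2nε²) ≤ 0.145, i.e. exp(−2nε²) ≤ 0.145/286.
So 2nε² ≥ ln(286/0.145) = 7.587013.
Hence n ≥ 7.587013/(2·0.191²) = 103.986.
The smallest integer n is 104.

104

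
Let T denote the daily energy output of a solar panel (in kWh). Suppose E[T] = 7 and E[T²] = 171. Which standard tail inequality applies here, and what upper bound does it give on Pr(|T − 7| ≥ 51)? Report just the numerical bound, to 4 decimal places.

0.0469

The first two moments determine the variance, so Chebyshev's inequality is the sharpest standard bound available.
Var(T) = E[T²] − (E[T])² = 171 − 49 = 122.
Chebyshev's inequality: Pr(|T − μ| ≥ t) ≤ Var(T)/t² = 122/2601 = 0.0469.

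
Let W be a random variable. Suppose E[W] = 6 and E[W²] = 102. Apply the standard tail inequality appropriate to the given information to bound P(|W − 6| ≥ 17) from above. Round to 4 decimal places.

0.2284

The first two moments determine the variance, so Chebyshev's inequality is the sharpest standard bound available.
Var(W) = E[W²] − (E[W])² = 102 − 36 = 66.
Chebyshev's inequality: P(|W − μ| ≥ t) ≤ Var(W)/t² = 66/289 = 0.2284.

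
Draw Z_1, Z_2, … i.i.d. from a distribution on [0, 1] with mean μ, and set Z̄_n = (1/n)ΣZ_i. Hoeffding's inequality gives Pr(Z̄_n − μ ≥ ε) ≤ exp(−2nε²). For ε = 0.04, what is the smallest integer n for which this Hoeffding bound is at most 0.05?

937

Require exp(−2nε²) ≤ 0.05, i.e. 2nε² ≥ ln(1/0.05) = 2.995732.
So n ≥ 2.995732 / (2·0.04²) = 936.166.
The smallest integer n is 937.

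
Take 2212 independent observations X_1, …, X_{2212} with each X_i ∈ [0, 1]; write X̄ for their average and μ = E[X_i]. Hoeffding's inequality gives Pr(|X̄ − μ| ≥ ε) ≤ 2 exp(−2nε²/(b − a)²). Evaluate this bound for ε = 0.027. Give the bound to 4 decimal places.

0.0795

Exponent: 2nε²/(b − a)² = 2·2212·0.027² / 1² = 3.22510.
Bound = 2·exp(−3.22510) = 0.07950.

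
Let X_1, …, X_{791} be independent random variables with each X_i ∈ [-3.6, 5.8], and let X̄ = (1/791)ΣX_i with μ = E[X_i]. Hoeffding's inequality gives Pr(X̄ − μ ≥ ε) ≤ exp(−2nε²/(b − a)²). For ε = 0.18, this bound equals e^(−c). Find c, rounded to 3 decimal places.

0.580

c = 2nε²/(b − a)² = 2·791·0.18² / 9.4² = 0.5801.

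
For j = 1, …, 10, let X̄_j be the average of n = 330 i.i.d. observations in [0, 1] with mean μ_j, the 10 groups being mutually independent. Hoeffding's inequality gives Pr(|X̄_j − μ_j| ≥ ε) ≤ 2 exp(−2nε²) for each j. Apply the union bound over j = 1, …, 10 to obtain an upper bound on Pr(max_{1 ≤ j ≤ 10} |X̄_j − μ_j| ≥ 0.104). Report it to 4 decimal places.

Per-experiment Hoeffding bound: 2·exp(−2·330·0.104²) = 2·exp(−7.13856) = 0.0015878.
Union bound over 10 events: 10·0.0015878 = 0.01588.

0.0159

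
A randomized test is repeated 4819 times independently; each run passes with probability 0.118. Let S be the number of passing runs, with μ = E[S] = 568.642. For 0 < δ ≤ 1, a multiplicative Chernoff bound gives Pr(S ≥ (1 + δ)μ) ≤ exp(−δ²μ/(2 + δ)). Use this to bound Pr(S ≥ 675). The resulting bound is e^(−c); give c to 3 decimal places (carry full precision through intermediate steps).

Write 675 = (1 + δ)μ, so δ = 675/568.642 − 1 = 0.1870386…
Then the exponent is δ²μ/(2 + δ) = (675 − μ)² / (μ·(2 + δ)) = 9.095885.

9.096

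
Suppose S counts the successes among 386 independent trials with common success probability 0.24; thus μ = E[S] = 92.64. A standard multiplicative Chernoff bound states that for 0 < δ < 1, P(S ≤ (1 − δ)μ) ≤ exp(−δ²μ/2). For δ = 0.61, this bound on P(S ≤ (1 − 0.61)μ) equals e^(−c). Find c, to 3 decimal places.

c = δ²μ/2 = 0.61²·92.64/2 = 17.2357.

17.236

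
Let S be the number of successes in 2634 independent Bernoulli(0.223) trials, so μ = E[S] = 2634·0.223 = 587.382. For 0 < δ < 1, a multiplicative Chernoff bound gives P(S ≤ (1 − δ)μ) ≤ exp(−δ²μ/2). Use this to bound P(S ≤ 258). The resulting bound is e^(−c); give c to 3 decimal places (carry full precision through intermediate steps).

Write 258 = (1 − δ)μ, so δ = 1 − 258/587.382 = 0.5607628…
Then the exponent is δ²μ/2 = (μ − 258)²/(2μ) = 92.352593.

92.353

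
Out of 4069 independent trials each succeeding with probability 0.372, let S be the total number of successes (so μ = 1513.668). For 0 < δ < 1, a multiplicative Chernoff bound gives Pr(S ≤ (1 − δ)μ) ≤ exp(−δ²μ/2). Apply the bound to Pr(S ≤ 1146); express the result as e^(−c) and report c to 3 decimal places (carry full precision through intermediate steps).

44.653

Write 1146 = (1 − δ)μ, so δ = 1 − 1146/1513.668 = 0.2428987…
Then the exponent is δ²μ/2 = (μ − 1146)²/(2μ) = 44.653041.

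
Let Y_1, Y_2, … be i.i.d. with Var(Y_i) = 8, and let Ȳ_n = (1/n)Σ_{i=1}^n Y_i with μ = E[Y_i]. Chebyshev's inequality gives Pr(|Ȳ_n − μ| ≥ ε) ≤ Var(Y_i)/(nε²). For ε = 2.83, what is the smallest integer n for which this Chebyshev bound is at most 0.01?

100

Require 8/(n·2.83²) ≤ 0.01, i.e. n ≥ 8/(0.01·2.83²) = 99.889.
The smallest integer n is 100.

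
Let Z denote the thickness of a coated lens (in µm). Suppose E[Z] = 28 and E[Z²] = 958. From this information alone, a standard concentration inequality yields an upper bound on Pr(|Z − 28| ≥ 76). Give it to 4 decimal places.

0.0301

The first two moments determine the variance, so Chebyshev's inequality is the sharpest standard bound available.
Var(Z) = E[Z²] − (E[Z])² = 958 − 784 = 174.
Chebyshev's inequality: Pr(|Z − μ| ≥ t) ≤ Var(Z)/t² = 174/5776 = 0.0301.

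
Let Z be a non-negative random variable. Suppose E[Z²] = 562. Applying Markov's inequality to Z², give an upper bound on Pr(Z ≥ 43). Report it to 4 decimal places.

0.3039

Since Z ≥ 0, the event {Z ≥ 43} is the same as {Z² ≥ 1849}.
Markov's inequality applied to Z² gives Pr(Z² ≥ 1849) ≤ E[Z²]/1849 = 562/1849 = 0.3039.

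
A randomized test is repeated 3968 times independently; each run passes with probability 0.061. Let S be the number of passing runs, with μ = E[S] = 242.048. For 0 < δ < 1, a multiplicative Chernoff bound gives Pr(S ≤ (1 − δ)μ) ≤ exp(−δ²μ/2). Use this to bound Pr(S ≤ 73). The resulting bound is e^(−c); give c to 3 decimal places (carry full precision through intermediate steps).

59.032

Write 73 = (1 − δ)μ, so δ = 1 − 73/242.048 = 0.6984069…
Then the exponent is δ²μ/2 = (μ − 73)²/(2μ) = 59.032147.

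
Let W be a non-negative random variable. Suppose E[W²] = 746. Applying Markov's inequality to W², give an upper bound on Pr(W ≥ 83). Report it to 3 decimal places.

0.108

Since W ≥ 0, the event {W ≥ 83} is the same as {W² ≥ 6889}.
Markov's inequality applied to W² gives Pr(W² ≥ 6889) ≤ E[W²]/6889 = 746/6889 = 0.1083.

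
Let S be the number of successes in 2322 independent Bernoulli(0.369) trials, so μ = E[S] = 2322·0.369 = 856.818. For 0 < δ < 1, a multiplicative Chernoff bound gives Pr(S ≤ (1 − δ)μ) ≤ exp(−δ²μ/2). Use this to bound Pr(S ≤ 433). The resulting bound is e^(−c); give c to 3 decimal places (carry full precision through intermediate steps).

104.819

Write 433 = (1 − δ)μ, so δ = 1 − 433/856.818 = 0.4946418…
Then the exponent is δ²μ/2 = (μ − 433)²/(2μ) = 104.819050.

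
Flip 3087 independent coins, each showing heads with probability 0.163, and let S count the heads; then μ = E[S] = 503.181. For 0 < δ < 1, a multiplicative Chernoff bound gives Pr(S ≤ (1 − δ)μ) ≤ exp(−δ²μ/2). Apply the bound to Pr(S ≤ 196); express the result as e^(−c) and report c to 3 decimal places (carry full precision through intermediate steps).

93.764

Write 196 = (1 − δ)μ, so δ = 1 − 196/503.181 = 0.6104781…
Then the exponent is δ²μ/2 = (μ − 196)²/(2μ) = 93.763642.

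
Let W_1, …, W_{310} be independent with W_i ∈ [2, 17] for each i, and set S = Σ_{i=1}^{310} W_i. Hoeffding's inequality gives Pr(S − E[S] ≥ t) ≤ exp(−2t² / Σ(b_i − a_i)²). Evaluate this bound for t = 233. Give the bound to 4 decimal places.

0.2108

Σ(b_i − a_i)² = 310·(15)² = 69750.
Exponent = 2·233²/69750 = 1.5567.
Bound = exp(−1.5567) = 0.21084.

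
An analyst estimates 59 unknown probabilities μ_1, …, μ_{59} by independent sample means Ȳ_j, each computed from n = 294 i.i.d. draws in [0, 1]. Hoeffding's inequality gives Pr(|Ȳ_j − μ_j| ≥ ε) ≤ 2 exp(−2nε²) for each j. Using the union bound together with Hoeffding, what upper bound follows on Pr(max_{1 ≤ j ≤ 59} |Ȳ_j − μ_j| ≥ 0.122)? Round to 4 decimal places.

0.0187

Per-experiment Hoeffding bound: 2·exp(−2·294·0.122²) = 2·exp(−8.75179) = 0.00031636.
Union bound over 59 events: 59·0.00031636 = 0.01866.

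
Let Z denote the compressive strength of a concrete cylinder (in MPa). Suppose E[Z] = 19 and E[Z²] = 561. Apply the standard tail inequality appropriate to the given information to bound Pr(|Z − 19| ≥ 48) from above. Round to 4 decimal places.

0.0868

The first two moments determine the variance, so Chebyshev's inequality is the sharpest standard bound available.
Var(Z) = E[Z²] − (E[Z])² = 561 − 361 = 200.
Chebyshev's inequality: Pr(|Z − μ| ≥ t) ≤ Var(Z)/t² = 200/2304 = 0.0868.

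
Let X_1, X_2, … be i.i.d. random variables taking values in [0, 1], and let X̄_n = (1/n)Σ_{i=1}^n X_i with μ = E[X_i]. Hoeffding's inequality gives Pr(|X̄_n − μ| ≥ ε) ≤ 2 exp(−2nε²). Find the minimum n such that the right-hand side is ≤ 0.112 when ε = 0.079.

231

Require 2·exp(−2nε²) ≤ 0.112, i.e. 2nε² ≥ ln(2/0.112) = 2.882404.
So n ≥ 2.882404 / (2·0.079²) = 230.925.
The smallest integer n is 231.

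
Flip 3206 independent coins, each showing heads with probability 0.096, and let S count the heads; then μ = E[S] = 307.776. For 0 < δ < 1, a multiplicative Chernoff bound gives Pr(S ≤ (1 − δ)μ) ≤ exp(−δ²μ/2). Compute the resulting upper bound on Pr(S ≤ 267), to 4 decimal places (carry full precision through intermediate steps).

Write 267 = (1 − δ)μ, so δ = 1 − 267/307.776 = 0.132486…
Then the exponent is δ²μ/2 = (μ − 267)²/(2μ) = 2.701124.
Bound = exp(−2.701124) = 0.06713.

0.0671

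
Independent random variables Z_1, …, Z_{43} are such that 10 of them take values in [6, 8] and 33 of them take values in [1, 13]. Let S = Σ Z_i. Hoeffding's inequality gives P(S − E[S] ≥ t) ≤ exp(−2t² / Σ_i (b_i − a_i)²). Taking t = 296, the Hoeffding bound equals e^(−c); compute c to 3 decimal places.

36.568

Σ(b_i − a_i)² = 10·2² + 33·12² = 4792.
c = 2t² / 4792 = 2·296² / 4792 = 36.5676.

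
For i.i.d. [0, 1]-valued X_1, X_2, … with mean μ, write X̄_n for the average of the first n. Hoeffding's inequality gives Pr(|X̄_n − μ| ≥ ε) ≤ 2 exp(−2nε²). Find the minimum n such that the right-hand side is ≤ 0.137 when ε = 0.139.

Require 2·exp(−2nε²) ≤ 0.137, i.e. 2nε² ≥ ln(2/0.137) = 2.680922.
So n ≥ 2.680922 / (2·0.139²) = 69.378.
The smallest integer n is 70.

70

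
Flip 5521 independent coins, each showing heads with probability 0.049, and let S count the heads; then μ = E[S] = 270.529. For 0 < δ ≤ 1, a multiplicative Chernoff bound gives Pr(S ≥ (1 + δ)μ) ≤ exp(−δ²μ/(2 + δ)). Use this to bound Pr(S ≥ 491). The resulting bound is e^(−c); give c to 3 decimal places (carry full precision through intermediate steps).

Write 491 = (1 + δ)μ, so δ = 491/270.529 − 1 = 0.8149625…
Then the exponent is δ²μ/(2 + δ) = (491 − μ)² / (μ·(2 + δ)) = 63.828773.

63.829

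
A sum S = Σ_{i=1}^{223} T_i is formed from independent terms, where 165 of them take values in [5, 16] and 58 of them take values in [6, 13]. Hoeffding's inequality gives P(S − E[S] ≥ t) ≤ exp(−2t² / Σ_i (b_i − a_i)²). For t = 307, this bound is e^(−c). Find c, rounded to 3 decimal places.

8.265

Σ(b_i − a_i)² = 165·11² + 58·7² = 22807.
c = 2t² / 22807 = 2·307² / 22807 = 8.2649.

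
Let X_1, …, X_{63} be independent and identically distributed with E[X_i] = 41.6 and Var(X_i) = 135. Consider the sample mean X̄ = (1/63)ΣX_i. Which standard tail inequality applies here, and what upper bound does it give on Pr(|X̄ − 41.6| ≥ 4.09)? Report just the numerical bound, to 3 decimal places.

0.128

With mean and variance of each term known, Chebyshev's inequality bounds the deviation of the sum (or sample mean).
Var(X̄) = Var(X_i)/n = 135/63 = 2.1429.
Chebyshev: Pr(|X̄ − 41.6| ≥ 4.09) ≤ Var(X̄)/(4.09)² = 135/(63·4.09²) = 0.1281.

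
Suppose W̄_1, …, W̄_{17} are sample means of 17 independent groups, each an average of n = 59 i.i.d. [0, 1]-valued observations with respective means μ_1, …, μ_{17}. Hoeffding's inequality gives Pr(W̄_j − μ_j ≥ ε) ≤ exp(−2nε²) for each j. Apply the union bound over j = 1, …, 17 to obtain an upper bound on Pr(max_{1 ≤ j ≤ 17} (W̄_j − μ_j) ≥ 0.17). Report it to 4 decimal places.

Per-experiment Hoeffding bound: exp(−2·59·0.17²) = exp(−3.41020) = 0.033035.
Union bound over 17 events: 17·0.033035 = 0.56159.

0.5616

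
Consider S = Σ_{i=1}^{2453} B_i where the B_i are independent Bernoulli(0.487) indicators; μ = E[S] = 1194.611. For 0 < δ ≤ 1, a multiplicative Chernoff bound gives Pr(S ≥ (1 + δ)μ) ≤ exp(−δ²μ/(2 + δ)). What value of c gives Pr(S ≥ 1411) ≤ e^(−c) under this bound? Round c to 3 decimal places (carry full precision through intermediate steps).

17.971

Write 1411 = (1 + δ)μ, so δ = 1411/1194.611 − 1 = 0.1811376…
Then the exponent is δ²μ/(2 + δ) = (1411 − μ)² / (μ·(2 + δ)) = 17.970526.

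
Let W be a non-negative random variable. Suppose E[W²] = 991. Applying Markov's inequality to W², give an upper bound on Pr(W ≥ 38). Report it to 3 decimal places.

0.686

Since W ≥ 0, the event {W ≥ 38} is the same as {W² ≥ 1444}.
Markov's inequality applied to W² gives Pr(W² ≥ 1444) ≤ E[W²]/1444 = 991/1444 = 0.6863.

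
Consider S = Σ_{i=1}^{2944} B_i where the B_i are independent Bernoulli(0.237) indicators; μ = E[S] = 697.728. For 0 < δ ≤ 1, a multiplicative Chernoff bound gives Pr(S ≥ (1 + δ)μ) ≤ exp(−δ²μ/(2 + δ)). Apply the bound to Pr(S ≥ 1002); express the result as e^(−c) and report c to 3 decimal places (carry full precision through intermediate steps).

Write 1002 = (1 + δ)μ, so δ = 1002/697.728 − 1 = 0.4360897…
Then the exponent is δ²μ/(2 + δ) = (1002 − μ)² / (μ·(2 + δ)) = 54.468391.

54.468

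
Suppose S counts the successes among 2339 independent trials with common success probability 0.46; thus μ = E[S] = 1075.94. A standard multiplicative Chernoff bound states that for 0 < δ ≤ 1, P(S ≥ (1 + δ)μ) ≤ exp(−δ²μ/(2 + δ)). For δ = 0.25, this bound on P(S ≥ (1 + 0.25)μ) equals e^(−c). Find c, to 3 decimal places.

c = δ²μ/(2 + δ) = 0.25²·1075.94/(2 + 0.25) = 29.8872.

29.887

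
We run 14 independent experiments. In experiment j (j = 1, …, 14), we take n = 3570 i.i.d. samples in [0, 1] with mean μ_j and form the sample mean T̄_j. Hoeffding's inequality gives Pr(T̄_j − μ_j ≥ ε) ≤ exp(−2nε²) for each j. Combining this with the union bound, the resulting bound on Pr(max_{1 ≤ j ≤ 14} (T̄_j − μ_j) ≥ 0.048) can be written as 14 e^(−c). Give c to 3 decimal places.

16.451

Union bound over the 14 events: Pr(max_{1 ≤ j ≤ 14} (T̄_j − μ_j) ≥ 0.048) ≤ 14·exp(−2nε²) = 14 exp(−2·3570·0.048²).
So c = 2·3570·0.048² = 16.4506.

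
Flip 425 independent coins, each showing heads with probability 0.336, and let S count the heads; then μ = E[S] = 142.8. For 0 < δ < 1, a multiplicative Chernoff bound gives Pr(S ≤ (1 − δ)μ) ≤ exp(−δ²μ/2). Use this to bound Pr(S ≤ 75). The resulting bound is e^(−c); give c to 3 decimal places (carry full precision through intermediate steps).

Write 75 = (1 − δ)μ, so δ = 1 − 75/142.8 = 0.4747899…
Then the exponent is δ²μ/2 = (μ − 75)²/(2μ) = 16.095378.

16.095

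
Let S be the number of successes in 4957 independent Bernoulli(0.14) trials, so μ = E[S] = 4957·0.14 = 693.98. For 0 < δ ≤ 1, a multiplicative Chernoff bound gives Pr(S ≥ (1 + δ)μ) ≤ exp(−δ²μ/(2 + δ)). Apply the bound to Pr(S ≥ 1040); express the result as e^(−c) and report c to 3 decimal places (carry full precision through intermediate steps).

Write 1040 = (1 + δ)μ, so δ = 1040/693.98 − 1 = 0.4986023…
Then the exponent is δ²μ/(2 + δ) = (1040 − μ)² / (μ·(2 + δ)) = 69.049147.

69.049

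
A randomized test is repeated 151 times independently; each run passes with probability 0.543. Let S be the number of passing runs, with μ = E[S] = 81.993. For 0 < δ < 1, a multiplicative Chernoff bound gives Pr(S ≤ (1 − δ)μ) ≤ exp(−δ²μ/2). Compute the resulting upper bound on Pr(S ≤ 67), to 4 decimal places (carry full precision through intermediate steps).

0.2539

Write 67 = (1 − δ)μ, so δ = 1 − 67/81.993 = 0.1828571…
Then the exponent is δ²μ/2 = (μ − 67)²/(2μ) = 1.370788.
Bound = exp(−1.370788) = 0.25391.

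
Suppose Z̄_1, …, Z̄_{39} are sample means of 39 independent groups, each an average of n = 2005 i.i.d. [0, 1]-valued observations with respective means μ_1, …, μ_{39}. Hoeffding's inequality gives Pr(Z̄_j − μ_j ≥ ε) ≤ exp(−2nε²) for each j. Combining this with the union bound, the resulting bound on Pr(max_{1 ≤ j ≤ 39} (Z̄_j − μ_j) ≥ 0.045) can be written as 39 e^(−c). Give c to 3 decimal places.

8.120

Union bound over the 39 events: Pr(max_{1 ≤ j ≤ 39} (Z̄_j − μ_j) ≥ 0.045) ≤ 39·exp(−2nε²) = 39 exp(−2·2005·0.045²).
So c = 2·2005·0.045² = 8.1203.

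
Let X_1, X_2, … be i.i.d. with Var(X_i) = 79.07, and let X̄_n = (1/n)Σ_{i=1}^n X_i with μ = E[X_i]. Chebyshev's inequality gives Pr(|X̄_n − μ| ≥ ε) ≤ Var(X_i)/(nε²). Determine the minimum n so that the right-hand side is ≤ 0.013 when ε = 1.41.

3060

Require 79.07/(n·1.41²) ≤ 0.013, i.e. n ≥ 79.07/(0.013·1.41²) = 3059.357.
The smallest integer n is 3060.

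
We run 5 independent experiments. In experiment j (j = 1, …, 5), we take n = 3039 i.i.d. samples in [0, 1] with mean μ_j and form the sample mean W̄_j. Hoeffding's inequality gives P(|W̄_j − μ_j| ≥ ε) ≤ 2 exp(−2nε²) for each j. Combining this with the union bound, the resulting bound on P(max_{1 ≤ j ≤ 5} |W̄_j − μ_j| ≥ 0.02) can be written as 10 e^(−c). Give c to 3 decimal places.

2.431

Union bound over the 5 events: P(max_{1 ≤ j ≤ 5} |W̄_j − μ_j| ≥ 0.02) ≤ 5·2·exp(−2nε²) = 10 exp(−2·3039·0.02²).
So c = 2·3039·0.02² = 2.4312.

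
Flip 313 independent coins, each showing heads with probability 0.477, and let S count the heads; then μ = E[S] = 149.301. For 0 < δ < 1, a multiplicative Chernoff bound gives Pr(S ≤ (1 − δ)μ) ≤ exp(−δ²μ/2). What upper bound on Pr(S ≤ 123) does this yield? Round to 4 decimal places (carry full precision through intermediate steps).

0.0986

Write 123 = (1 − δ)μ, so δ = 1 − 123/149.301 = 0.1761609…
Then the exponent is δ²μ/2 = (μ − 123)²/(2μ) = 2.316604.
Bound = exp(−2.316604) = 0.09861.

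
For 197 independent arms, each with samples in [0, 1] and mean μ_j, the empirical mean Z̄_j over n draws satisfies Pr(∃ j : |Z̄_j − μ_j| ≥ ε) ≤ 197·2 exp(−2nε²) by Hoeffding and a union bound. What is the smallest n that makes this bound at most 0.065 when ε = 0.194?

Need 2·197·exp(−2nε²) ≤ 0.065, i.e. exp(−2nε²) ≤ 0.065/394.
So 2nε² ≥ ln(394/0.065) = 8.709719.
Hence n ≥ 8.709719/(2·0.194²) = 115.710.
The smallest integer n is 116.

116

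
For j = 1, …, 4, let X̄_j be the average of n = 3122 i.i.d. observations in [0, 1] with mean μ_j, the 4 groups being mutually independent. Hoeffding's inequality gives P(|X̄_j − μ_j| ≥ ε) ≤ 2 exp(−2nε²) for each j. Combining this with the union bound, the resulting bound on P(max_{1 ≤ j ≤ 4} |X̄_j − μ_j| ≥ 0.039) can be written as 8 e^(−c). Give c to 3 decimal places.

Union bound over the 4 events: P(max_{1 ≤ j ≤ 4} |X̄_j − μ_j| ≥ 0.039) ≤ 4·2·exp(−2nε²) = 8 exp(−2·3122·0.039²).
So c = 2·3122·0.039² = 9.4971.

9.497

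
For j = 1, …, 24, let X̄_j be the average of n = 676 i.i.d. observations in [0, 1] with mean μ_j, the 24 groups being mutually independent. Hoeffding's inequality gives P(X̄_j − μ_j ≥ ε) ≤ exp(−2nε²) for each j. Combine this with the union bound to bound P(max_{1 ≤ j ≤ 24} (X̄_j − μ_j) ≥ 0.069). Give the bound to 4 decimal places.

0.0384

Per-experiment Hoeffding bound: exp(−2·676·0.069²) = exp(−6.43687) = 0.0016014.
Union bound over 24 events: 24·0.0016014 = 0.03843.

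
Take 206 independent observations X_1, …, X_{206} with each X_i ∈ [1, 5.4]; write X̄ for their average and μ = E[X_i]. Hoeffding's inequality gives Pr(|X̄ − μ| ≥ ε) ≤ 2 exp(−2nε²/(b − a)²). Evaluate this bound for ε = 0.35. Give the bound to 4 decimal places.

0.1475

Exponent: 2nε²/(b − a)² = 2·206·0.35² / 4.4² = 2.60692.
Bound = 2·exp(−2.60692) = 0.14752.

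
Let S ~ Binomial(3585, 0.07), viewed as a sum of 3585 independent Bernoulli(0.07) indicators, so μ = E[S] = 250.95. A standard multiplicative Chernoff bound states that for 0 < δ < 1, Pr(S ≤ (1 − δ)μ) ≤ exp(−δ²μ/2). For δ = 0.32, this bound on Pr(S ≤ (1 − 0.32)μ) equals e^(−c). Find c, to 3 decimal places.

c = δ²μ/2 = 0.32²·250.95/2 = 12.8486.

12.849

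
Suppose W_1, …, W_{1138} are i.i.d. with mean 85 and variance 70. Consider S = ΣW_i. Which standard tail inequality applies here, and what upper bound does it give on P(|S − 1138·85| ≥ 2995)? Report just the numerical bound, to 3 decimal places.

0.009

With mean and variance of each term known, Chebyshev's inequality bounds the deviation of the sum (or sample mean).
Var(S) = n·Var(W_i) = 1138·70 = 79660.
Chebyshev: P(|S − 1138·85| ≥ 2995) ≤ Var(S)/2995² = 79660/8970025 = 0.0089.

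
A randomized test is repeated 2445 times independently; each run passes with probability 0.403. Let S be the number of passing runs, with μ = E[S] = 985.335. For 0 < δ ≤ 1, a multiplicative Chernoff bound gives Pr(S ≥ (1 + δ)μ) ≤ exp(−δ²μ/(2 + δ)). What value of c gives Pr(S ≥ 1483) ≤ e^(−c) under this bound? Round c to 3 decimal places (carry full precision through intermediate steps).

100.339

Write 1483 = (1 + δ)μ, so δ = 1483/985.335 − 1 = 0.5050719…
Then the exponent is δ²μ/(2 + δ) = (1483 − μ)² / (μ·(2 + δ)) = 100.339076.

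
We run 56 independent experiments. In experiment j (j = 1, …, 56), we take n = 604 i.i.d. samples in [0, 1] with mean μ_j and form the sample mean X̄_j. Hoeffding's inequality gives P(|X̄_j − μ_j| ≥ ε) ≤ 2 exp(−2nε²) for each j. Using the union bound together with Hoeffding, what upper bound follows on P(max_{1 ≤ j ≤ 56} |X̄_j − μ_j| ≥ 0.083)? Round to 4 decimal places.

0.0272

Per-experiment Hoeffding bound: 2·exp(−2·604·0.083²) = 2·exp(−8.32191) = 0.00048626.
Union bound over 56 events: 56·0.00048626 = 0.02723.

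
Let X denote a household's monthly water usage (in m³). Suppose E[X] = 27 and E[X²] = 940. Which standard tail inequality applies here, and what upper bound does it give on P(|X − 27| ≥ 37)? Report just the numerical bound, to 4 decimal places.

0.1541

The first two moments determine the variance, so Chebyshev's inequality is the sharpest standard bound available.
Var(X) = E[X²] − (E[X])² = 940 − 729 = 211.
Chebyshev's inequality: P(|X − μ| ≥ t) ≤ Var(X)/t² = 211/1369 = 0.1541.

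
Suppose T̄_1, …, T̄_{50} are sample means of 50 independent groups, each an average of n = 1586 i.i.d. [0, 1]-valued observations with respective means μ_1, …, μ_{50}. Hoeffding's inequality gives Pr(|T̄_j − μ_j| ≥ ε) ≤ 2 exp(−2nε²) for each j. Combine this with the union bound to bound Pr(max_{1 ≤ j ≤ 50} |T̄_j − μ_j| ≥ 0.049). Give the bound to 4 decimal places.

Per-experiment Hoeffding bound: 2·exp(−2·1586·0.049²) = 2·exp(−7.61597) = 0.00098504.
Union bound over 50 events: 50·0.00098504 = 0.04925.

0.0493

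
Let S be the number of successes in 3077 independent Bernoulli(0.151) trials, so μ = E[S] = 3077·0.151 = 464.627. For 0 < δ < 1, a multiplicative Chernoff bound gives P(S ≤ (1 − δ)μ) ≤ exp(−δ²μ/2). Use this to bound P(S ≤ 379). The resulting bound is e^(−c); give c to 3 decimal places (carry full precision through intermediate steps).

Write 379 = (1 − δ)μ, so δ = 1 − 379/464.627 = 0.1842919…
Then the exponent is δ²μ/2 = (μ − 379)²/(2μ) = 7.890182.

7.890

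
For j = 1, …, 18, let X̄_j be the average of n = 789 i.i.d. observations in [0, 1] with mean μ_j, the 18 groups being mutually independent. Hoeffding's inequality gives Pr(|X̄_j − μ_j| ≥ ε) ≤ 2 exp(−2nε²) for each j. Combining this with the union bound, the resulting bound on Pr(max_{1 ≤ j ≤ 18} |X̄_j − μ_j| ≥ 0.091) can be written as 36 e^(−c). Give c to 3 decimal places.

13.067

Union bound over the 18 events: Pr(max_{1 ≤ j ≤ 18} |X̄_j − μ_j| ≥ 0.091) ≤ 18·2·exp(−2nε²) = 36 exp(−2·789·0.091²).
So c = 2·789·0.091² = 13.0674.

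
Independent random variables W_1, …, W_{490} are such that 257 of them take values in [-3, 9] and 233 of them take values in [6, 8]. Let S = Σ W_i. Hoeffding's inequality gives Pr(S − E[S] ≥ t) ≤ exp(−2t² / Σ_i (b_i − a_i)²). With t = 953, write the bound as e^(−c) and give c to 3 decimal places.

47.876

Σ(b_i − a_i)² = 257·12² + 233·2² = 37940.
c = 2t² / 37940 = 2·953² / 37940 = 47.8761.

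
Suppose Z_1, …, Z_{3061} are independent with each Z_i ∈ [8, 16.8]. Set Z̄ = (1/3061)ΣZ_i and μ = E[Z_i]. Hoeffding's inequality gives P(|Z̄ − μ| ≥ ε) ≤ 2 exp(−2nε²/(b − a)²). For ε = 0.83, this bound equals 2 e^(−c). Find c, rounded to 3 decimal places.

c = 2nε²/(b − a)² = 2·3061·0.83² / 8.8² = 54.4608.

54.461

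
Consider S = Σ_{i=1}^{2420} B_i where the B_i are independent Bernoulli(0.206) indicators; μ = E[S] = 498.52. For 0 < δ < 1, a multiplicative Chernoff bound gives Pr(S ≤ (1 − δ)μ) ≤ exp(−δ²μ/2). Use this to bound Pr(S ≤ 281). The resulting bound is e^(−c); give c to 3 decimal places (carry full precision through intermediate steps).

47.455

Write 281 = (1 − δ)μ, so δ = 1 − 281/498.52 = 0.4363315…
Then the exponent is δ²μ/2 = (μ − 281)²/(2μ) = 47.455418.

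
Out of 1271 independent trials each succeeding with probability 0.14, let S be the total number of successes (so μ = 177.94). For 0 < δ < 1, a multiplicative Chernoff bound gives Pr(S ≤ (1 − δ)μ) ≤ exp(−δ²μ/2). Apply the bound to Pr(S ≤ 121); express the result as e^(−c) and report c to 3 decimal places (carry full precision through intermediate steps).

Write 121 = (1 − δ)μ, so δ = 1 − 121/177.94 = 0.3199955…
Then the exponent is δ²μ/2 = (μ − 121)²/(2μ) = 9.110272.

9.110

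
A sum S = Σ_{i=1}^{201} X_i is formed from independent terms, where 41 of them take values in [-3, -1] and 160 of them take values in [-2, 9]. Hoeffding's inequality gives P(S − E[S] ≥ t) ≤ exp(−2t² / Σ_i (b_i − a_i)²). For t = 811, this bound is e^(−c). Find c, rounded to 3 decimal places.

67.376

Σ(b_i − a_i)² = 41·2² + 160·11² = 19524.
c = 2t² / 19524 = 2·811² / 19524 = 67.3756.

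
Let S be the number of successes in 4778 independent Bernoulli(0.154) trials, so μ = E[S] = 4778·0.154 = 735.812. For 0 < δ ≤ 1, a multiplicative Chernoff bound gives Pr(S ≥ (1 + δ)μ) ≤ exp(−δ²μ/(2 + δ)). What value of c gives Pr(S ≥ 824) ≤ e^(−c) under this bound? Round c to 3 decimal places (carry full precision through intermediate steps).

4.986

Write 824 = (1 + δ)μ, so δ = 824/735.812 − 1 = 0.1198513…
Then the exponent is δ²μ/(2 + δ) = (824 − μ)² / (μ·(2 + δ)) = 4.985936.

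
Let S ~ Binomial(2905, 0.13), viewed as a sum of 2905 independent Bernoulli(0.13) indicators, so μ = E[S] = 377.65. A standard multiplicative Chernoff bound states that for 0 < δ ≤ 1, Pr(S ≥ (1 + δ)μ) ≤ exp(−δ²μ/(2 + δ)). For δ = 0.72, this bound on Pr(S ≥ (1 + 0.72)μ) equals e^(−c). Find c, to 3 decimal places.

71.976

c = δ²μ/(2 + δ) = 0.72²·377.65/(2 + 0.72) = 71.9756.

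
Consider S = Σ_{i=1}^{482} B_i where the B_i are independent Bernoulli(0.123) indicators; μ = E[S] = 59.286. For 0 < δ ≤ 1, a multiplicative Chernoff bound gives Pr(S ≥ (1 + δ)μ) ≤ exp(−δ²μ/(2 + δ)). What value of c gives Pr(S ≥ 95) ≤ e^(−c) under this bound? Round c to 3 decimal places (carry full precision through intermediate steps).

Write 95 = (1 + δ)μ, so δ = 95/59.286 − 1 = 0.6024019…
Then the exponent is δ²μ/(2 + δ) = (95 − μ)² / (μ·(2 + δ)) = 8.267048.

8.267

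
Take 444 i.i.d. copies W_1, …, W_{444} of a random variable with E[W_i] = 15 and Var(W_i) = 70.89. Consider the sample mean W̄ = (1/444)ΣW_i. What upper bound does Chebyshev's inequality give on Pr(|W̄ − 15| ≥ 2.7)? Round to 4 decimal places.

Var(W̄) = Var(W_i)/n = 70.89/444 = 0.15966.
Chebyshev: Pr(|W̄ − 15| ≥ 2.7) ≤ Var(W̄)/(2.7)² = 70.89/(444·2.7²) = 0.0219.

0.0219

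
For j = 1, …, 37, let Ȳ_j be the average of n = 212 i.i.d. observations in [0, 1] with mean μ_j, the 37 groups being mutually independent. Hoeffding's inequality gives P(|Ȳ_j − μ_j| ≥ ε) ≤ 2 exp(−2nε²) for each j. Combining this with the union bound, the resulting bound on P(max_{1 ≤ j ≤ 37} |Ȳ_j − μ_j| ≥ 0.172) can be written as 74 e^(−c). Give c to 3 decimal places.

12.544

Union bound over the 37 events: P(max_{1 ≤ j ≤ 37} |Ȳ_j − μ_j| ≥ 0.172) ≤ 37·2·exp(−2nε²) = 74 exp(−2·212·0.172²).
So c = 2·212·0.172² = 12.5436.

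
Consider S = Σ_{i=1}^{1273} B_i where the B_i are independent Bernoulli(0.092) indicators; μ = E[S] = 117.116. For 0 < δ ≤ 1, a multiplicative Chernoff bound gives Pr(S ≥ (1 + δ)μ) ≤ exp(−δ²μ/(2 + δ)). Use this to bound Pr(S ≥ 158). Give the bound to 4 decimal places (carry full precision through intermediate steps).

Write 158 = (1 + δ)μ, so δ = 158/117.116 − 1 = 0.3490898…
Then the exponent is δ²μ/(2 + δ) = (158 − μ)² / (μ·(2 + δ)) = 6.075624.
Bound = exp(−6.075624) = 0.00230.

0.0023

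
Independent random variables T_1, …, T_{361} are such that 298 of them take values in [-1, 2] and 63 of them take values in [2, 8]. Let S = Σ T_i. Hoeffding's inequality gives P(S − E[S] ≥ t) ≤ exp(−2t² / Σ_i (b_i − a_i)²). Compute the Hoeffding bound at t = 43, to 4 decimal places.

0.4738

Σ(b_i − a_i)² = 298·3² + 63·6² = 4950.
Exponent = 2·43² / 4950 = 0.74707.
Bound = exp(−0.74707) = 0.47375.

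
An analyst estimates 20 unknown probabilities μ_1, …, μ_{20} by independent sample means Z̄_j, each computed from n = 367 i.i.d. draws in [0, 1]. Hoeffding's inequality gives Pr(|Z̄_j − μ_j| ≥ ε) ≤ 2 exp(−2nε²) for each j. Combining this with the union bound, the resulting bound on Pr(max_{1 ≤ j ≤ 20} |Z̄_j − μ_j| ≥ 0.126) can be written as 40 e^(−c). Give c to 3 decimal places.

11.653

Union bound over the 20 events: Pr(max_{1 ≤ j ≤ 20} |Z̄_j − μ_j| ≥ 0.126) ≤ 20·2·exp(−2nε²) = 40 exp(−2·367·0.126²).
So c = 2·367·0.126² = 11.6530.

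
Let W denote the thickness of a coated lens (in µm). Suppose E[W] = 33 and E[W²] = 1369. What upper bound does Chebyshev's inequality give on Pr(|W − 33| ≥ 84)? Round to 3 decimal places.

0.040

Var(W) = E[W²] − (E[W])² = 1369 − 1089 = 280.
Chebyshev's inequality: Pr(|W − μ| ≥ t) ≤ Var(W)/t² = 280/7056 = 0.0397.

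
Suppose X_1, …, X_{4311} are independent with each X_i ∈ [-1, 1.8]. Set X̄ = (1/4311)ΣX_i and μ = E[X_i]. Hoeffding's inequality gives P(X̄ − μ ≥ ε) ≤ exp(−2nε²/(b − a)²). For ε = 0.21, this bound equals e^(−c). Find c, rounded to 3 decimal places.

48.499

c = 2nε²/(b − a)² = 2·4311·0.21² / 2.8² = 48.4988.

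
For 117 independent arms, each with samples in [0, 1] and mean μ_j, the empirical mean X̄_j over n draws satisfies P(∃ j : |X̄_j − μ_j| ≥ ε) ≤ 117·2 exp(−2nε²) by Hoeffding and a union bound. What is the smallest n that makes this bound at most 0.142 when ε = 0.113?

291

Need 2·117·exp(−2nε²) ≤ 0.142, i.e. exp(−2nε²) ≤ 0.142/234.
So 2nε² ≥ ln(234/0.142) = 7.407249.
Hence n ≥ 7.407249/(2·0.113²) = 290.048.
The smallest integer n is 291.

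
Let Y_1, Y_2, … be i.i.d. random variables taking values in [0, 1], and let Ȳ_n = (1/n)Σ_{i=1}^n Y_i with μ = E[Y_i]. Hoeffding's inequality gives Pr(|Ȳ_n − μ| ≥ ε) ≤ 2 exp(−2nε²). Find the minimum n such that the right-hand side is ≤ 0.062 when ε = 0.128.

107

Require 2·exp(−2nε²) ≤ 0.062, i.e. 2nε² ≥ ln(2/0.062) = 3.473768.
So n ≥ 3.473768 / (2·0.128²) = 106.011.
The smallest integer n is 107.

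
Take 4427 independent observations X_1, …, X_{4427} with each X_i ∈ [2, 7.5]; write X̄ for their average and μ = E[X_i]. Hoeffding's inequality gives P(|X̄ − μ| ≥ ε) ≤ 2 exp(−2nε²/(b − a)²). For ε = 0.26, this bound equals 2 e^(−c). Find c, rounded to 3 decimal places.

c = 2nε²/(b − a)² = 2·4427·0.26² / 5.5² = 19.7861.

19.786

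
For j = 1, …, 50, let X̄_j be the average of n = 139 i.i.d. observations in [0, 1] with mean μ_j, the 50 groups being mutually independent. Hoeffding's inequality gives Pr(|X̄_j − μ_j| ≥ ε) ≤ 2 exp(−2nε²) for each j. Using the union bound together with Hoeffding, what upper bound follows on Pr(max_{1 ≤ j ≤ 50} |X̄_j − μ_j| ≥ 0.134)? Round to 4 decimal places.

0.6794

Per-experiment Hoeffding bound: 2·exp(−2·139·0.134²) = 2·exp(−4.99177) = 0.013587.
Union bound over 50 events: 50·0.013587 = 0.67936.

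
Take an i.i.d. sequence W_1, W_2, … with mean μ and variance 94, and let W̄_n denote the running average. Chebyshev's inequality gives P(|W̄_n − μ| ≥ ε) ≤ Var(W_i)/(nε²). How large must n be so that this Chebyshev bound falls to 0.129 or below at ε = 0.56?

Require 94/(n·0.56²) ≤ 0.129, i.e. n ≥ 94/(0.129·0.56²) = 2323.604.
The smallest integer n is 2324.

2324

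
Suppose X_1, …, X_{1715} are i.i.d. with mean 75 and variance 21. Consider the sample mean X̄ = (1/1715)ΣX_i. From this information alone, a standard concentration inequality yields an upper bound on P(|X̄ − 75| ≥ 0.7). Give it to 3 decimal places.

0.025

With mean and variance of each term known, Chebyshev's inequality bounds the deviation of the sum (or sample mean).
Var(X̄) = Var(X_i)/n = 21/1715 = 0.012245.
Chebyshev: P(|X̄ − 75| ≥ 0.7) ≤ Var(X̄)/(0.7)² = 21/(1715·0.7²) = 0.0250.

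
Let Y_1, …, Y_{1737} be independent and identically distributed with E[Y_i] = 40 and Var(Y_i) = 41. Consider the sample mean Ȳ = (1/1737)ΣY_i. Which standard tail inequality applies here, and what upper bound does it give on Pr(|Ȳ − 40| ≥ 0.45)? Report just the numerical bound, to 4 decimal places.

0.1166

With mean and variance of each term known, Chebyshev's inequality bounds the deviation of the sum (or sample mean).
Var(Ȳ) = Var(Y_i)/n = 41/1737 = 0.023604.
Chebyshev: Pr(|Ȳ − 40| ≥ 0.45) ≤ Var(Ȳ)/(0.45)² = 41/(1737·0.45²) = 0.1166.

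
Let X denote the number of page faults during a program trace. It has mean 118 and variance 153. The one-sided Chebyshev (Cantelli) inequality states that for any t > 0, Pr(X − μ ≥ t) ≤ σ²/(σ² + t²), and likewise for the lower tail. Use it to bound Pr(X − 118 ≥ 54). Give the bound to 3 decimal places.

0.050

Here σ² = 153 and t = 54, so σ² + t² = 3069.
Cantelli's bound: 153/3069 = 0.0499.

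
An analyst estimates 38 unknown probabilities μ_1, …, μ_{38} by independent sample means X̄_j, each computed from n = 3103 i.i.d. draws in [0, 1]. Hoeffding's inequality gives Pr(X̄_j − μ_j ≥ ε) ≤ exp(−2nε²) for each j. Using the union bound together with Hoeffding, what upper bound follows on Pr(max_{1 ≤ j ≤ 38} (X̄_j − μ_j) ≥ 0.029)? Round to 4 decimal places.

0.2056

Per-experiment Hoeffding bound: exp(−2·3103·0.029²) = exp(−5.21925) = 0.0054114.
Union bound over 38 events: 38·0.0054114 = 0.20563.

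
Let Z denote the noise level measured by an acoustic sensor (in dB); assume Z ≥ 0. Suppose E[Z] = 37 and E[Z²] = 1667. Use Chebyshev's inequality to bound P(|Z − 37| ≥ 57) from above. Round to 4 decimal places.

Var(Z) = E[Z²] − (E[Z])² = 1667 − 1369 = 298.
Chebyshev's inequality: P(|Z − μ| ≥ t) ≤ Var(Z)/t² = 298/3249 = 0.0917.

0.0917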